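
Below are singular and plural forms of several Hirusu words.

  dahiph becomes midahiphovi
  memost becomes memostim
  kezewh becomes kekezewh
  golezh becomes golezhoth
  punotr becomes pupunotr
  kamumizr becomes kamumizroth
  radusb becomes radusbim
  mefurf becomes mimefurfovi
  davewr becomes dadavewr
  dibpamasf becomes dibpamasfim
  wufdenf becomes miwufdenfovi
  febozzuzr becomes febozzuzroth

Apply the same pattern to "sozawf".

kezewh and golezh both end in -h yet inflect differently (kekezewh, golezhoth), so the final letter is not what conditions the rule; the second-to-last letter is.
"sozawf" has second-to-last letter 'w'. The stems whose second-to-last letter is 'w' (kezewh → kekezewh, davewr → dadavewr) repeat the first consonant+vowel as a prefix.
The other patterns: stems whose second-to-last letter is 'z' add -oth; stems whose second-to-last letter is 's' add -im; stems whose second-to-last letter is 'n', 'p' or 'r' add mi- … -ovi around the stem.
So sozawf → sosozawf.

sosozawf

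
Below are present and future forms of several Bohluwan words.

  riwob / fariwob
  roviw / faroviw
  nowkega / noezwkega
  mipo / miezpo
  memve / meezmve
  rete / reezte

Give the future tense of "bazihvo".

baezzihvo

"bazihvo" ends in a vowel. The stems ending in a vowel (nowkega → noezwkega, rete → reezte, memve → meezmve) insert -ez- after the first vowel.
So bazihvo → baezzihvo.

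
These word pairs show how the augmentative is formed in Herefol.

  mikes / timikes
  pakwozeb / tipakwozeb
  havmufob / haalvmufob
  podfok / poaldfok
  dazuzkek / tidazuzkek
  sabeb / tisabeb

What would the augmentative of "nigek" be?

sabeb and havmufob both end in -b yet inflect differently (tisabeb, haalvmufob), so the final letter is not what conditions the rule; the last vowel is.
"nigek" has last vowel 'e'. The stems whose last vowel is 'e' (sabeb → tisabeb, dazuzkek → tidazuzkek, mikes → timikes) add the prefix ti-.
The other pattern: stems whose last vowel is 'o' insert -al- after the first vowel.
So nigek → tinigek.

tinigek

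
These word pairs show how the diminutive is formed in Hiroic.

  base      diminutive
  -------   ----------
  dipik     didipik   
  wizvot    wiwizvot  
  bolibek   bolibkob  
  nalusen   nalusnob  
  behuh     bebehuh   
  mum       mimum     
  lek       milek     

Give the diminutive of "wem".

miwem

lek and dipik both end in -k yet inflect differently (milek, didipik), so the final letter is not what conditions the rule; the number of vowels is.
"wem" has 1 vowel. The stems with 1 vowel (lek → milek, mum → mimum) add the prefix mi-.
So wem → miwem.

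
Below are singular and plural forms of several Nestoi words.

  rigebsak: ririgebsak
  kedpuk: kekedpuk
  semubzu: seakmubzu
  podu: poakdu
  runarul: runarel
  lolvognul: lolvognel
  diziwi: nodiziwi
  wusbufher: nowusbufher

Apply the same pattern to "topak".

totopak

"topak" ends in -k. The stems ending in -k (rigebsak → ririgebsak, kedpuk → kekedpuk) repeat the first consonant+vowel as a prefix.
So topak → totopak.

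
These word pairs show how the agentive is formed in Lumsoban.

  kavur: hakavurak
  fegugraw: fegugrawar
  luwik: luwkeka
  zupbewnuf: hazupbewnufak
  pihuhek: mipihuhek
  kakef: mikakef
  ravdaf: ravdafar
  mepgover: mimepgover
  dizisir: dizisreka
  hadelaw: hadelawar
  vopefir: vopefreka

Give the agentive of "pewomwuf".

hapewomwufak

vopefir and kavur both end in -r yet inflect differently (vopefreka, hakavurak), so the final letter is not what conditions the rule; the last vowel is.
"pewomwuf" has last vowel 'u'. The stems whose last vowel is 'u' (zupbewnuf → hazupbewnufak, kavur → hakavurak) add ha- … -ak around the stem.
The other patterns: stems whose last vowel is 'i' delete the last vowel and add -eka; stems whose last vowel is 'e' add the prefix mi-; stems whose last vowel is 'a' add -ar.
So pewomwuf → hapewomwufak.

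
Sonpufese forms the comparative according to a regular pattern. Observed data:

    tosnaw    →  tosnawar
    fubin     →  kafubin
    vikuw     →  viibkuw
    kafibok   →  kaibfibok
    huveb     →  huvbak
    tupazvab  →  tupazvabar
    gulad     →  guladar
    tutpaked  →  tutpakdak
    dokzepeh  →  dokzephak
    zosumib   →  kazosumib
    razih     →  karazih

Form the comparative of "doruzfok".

zosumib and huveb both end in -b yet inflect differently (kazosumib, huvbak), so the final letter is not what conditions the rule; the last vowel is.
"doruzfok" has last vowel 'o'. The one such stem in the data (kafibok → kaibfibok) inserts -ib- after the first vowel (as does vikuw), so the same rule applies.
The other patterns: stems whose last vowel is 'i' add the prefix ka-; stems whose last vowel is 'e' delete the last vowel and add -ak; stems whose last vowel is 'a' add -ar.
So doruzfok → doibruzfok.

doibruzfok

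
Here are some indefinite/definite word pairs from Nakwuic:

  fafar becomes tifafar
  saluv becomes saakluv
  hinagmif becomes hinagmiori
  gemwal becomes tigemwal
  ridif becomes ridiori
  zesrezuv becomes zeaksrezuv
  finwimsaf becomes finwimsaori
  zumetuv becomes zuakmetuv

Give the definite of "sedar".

tisedar

"sedar" ends in -r. The one such stem in the data (fafar → tifafar) adds the prefix ti-, so the same rule applies.
The other patterns: stems ending in -f drop the final letter and add -ori; stems ending in -v insert -ak- after the first vowel.
So sedar → tisedar.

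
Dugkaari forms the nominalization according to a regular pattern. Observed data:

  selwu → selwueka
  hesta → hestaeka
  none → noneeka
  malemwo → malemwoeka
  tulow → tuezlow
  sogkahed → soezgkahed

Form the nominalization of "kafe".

malemwo and tulow both have last vowel 'o' yet inflect differently (malemwoeka, tuezlow), so the last vowel is not what conditions the rule; whether the stem ends in a vowel or a consonant is.
"kafe" ends in a vowel. The stems ending in a vowel (selwu → selwueka, hesta → hestaeka, none → noneeka) add -eka.
So kafe → kafeeka.

kafeeka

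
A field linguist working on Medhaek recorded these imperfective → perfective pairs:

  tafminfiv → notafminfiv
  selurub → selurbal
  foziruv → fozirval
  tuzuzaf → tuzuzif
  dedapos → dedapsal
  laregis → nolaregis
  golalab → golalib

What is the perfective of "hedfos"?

tafminfiv and foziruv both end in -v yet inflect differently (notafminfiv, fozirval), so the final letter is not what conditions the rule; the last vowel is.
"hedfos" has last vowel 'o'. The one such stem in the data (dedapos → dedapsal) deletes the last vowel and adds -al (as do foziruv, selurub), so the same rule applies.
The other patterns: stems whose last vowel is 'a' change the last vowel to 'i'; stems whose last vowel is 'i' add the prefix no-.
So hedfos → hedfsal.

hedfsal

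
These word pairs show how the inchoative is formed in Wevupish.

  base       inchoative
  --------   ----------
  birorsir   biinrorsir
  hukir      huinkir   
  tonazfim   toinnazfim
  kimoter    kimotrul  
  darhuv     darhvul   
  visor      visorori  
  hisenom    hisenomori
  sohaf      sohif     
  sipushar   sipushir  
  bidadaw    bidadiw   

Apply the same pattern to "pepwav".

pepwiv

"pepwav" has last vowel 'a'. The stems whose last vowel is 'a' (sohaf → sohif, sipushar → sipushir, bidadaw → bidadiw) change the last vowel to 'i'.
The other patterns: stems whose last vowel is 'i' insert -in- after the first vowel; stems whose last vowel is 'e' or 'u' delete the last vowel and add -ul; stems whose last vowel is 'o' add -ori.
So pepwav → pepwiv.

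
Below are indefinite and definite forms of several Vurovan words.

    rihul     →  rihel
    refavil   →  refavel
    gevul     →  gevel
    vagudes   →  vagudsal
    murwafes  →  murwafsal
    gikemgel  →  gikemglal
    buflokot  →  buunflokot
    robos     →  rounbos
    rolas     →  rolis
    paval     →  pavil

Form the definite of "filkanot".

rihul and gikemgel both end in -l yet inflect differently (rihel, gikemglal), so the final letter is not what conditions the rule; the last vowel is.
"filkanot" has last vowel 'o'. The stems whose last vowel is 'o' (buflokot → buunflokot, robos → rounbos) insert -un- after the first vowel.
So filkanot → fiunlkanot.

fiunlkanot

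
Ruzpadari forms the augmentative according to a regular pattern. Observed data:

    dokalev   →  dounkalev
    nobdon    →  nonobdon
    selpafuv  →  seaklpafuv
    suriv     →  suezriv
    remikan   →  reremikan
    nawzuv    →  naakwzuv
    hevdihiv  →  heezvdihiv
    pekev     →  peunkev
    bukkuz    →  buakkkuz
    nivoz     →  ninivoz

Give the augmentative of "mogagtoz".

momogagtoz

dokalev and nawzuv both end in -v yet inflect differently (dounkalev, naakwzuv), so the final letter is not what conditions the rule; the last vowel is.
"mogagtoz" has last vowel 'o'. The stems whose last vowel is 'o' (nobdon → nonobdon, nivoz → ninivoz) repeat the first consonant+vowel as a prefix.
So mogagtoz → momogagtoz.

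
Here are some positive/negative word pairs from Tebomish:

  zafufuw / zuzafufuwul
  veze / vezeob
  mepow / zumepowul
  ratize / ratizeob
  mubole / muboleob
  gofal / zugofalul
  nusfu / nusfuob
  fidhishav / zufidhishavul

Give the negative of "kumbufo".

zafufuw and nusfu both have last vowel 'u' yet inflect differently (zuzafufuwul, nusfuob), so the last vowel is not what conditions the rule; whether the stem ends in a vowel or a consonant is.
"kumbufo" ends in a vowel. The stems ending in a vowel (mubole → muboleob, ratize → ratizeob, nusfu → nusfuob) add -ob.
The other pattern: stems ending in a consonant add zu- … -ul around the stem.
So kumbufo → kumbufoob.

kumbufoob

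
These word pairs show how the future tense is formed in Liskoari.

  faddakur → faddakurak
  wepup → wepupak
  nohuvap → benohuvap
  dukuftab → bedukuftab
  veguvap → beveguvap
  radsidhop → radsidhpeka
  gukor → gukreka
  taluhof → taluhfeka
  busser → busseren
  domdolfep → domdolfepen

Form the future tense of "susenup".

"susenup" has last vowel 'u'. The stems whose last vowel is 'u' (faddakur → faddakurak, wepup → wepupak) add -ak.
The other patterns: stems whose last vowel is 'a' add the prefix be-; stems whose last vowel is 'o' delete the last vowel and add -eka; stems whose last vowel is 'e' add -en.
So susenup → susenupak.

susenupak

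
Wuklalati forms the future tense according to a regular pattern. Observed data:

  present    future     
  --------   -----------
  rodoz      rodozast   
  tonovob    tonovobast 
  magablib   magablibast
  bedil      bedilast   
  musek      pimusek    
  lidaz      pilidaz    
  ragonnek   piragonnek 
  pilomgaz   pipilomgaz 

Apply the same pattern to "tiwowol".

"tiwowol" has last vowel 'o'. The stems whose last vowel is 'o' (rodoz → rodozast, tonovob → tonovobast) add -ast.
So tiwowol → tiwowolast.

tiwowolast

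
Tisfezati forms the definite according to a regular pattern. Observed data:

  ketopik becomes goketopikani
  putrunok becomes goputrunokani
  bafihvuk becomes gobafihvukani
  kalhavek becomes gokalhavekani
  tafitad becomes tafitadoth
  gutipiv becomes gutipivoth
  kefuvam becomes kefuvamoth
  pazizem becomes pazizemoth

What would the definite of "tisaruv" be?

ketopik and gutipiv both have last vowel 'i' yet inflect differently (goketopikani, gutipivoth), so the last vowel is not what conditions the rule; the final letter is.
"tisaruv" ends in -v. The one such stem in the data (gutipiv → gutipivoth) adds -oth, so the same rule applies.
So tisaruv → tisaruvoth.

tisaruvoth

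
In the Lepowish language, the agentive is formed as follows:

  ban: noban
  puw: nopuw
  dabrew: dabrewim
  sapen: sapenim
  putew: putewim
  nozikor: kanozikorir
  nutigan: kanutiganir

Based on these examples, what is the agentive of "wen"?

nowen

puw and dabrew both end in -w yet inflect differently (nopuw, dabrewim), so the final letter is not what conditions the rule; the number of vowels is.
"wen" has 1 vowel. The stems with 1 vowel (ban → noban, puw → nopuw) add the prefix no-.
So wen → nowen.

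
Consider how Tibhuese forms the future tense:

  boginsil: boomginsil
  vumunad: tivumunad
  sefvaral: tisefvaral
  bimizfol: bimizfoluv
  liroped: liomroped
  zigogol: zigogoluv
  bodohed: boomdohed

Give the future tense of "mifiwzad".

bodohed and vumunad both end in -d yet inflect differently (boomdohed, tivumunad), so the final letter is not what conditions the rule; the last vowel is.
"mifiwzad" has last vowel 'a'. The stems whose last vowel is 'a' (vumunad → tivumunad, sefvaral → tisefvaral) add the prefix ti-.
The other patterns: stems whose last vowel is 'e' or 'i' insert -om- after the first vowel; stems whose last vowel is 'o' add -uv.
So mifiwzad → timifiwzad.

timifiwzad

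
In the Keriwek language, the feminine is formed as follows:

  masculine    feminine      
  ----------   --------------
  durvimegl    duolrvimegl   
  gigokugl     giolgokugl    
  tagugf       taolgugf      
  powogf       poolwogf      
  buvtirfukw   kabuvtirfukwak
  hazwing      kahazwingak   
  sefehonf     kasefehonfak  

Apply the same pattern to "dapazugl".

tagugf and sefehonf both end in -f yet inflect differently (taolgugf, kasefehonfak), so the final letter is not what conditions the rule; the second-to-last letter is.
"dapazugl" has second-to-last letter 'g'. The stems whose second-to-last letter is 'g' (durvimegl → duolrvimegl, gigokugl → giolgokugl, tagugf → taolgugf) insert -ol- after the first vowel.
The other pattern: stems whose second-to-last letter is 'k' or 'n' add ka- … -ak around the stem.
So dapazugl → daolpazugl.

daolpazugl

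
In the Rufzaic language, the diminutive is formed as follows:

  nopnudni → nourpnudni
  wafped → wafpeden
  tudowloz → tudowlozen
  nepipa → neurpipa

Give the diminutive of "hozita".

hourzita

tudowloz and nopnudni both have 3 vowels yet inflect differently (tudowlozen, nourpnudni), so the number of vowels is not what conditions the rule; whether the stem ends in a vowel or a consonant is.
"hozita" ends in a vowel. The stems ending in a vowel (nopnudni → nourpnudni, nepipa → neurpipa) insert -ur- after the first vowel.
So hozita → hourzita.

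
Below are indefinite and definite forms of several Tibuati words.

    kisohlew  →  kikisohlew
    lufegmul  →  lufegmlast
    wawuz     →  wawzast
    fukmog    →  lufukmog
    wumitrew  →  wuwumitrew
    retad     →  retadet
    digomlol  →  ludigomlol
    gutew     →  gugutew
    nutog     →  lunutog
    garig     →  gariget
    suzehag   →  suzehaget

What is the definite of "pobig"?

pobiget

lufegmul and digomlol both end in -l yet inflect differently (lufegmlast, ludigomlol), so the final letter is not what conditions the rule; the last vowel is.
"pobig" has last vowel 'i'. The one such stem in the data (garig → gariget) adds -et, so the same rule applies.
So pobig → pobiget.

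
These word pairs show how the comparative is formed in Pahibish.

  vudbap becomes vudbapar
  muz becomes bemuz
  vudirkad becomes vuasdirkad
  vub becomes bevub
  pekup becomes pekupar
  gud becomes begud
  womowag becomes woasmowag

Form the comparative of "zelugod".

gud and vudirkad both end in -d yet inflect differently (begud, vuasdirkad), so the final letter is not what conditions the rule; the number of vowels is.
"zelugod" has 3 vowels. The stems with 3 vowels (womowag → woasmowag, vudirkad → vuasdirkad) insert -as- after the first vowel.
So zelugod → zeaslugod.

zeaslugod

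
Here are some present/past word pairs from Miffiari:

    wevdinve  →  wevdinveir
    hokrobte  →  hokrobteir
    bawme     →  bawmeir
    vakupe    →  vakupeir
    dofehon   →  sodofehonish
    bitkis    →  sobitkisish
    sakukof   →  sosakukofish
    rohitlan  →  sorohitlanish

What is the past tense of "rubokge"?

rubokgeir

bawme and bitkis both begin with b- yet inflect differently (bawmeir, sobitkisish), so the first letter is not what conditions the rule; the final letter is.
"rubokge" ends in -e. The stems ending in -e (wevdinve → wevdinveir, hokrobte → hokrobteir, bawme → bawmeir) add -ir.
The other pattern: stems ending in -f, -n or -s add so- … -ish around the stem.
So rubokge → rubokgeir.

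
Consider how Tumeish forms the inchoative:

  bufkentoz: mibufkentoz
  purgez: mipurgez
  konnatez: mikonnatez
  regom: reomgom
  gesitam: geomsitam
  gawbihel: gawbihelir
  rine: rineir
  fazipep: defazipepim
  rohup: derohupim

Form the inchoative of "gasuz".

migasuz

bufkentoz and regom both have last vowel 'o' yet inflect differently (mibufkentoz, reomgom), so the last vowel is not what conditions the rule; the final letter is.
"gasuz" ends in -z. The stems ending in -z (bufkentoz → mibufkentoz, purgez → mipurgez, konnatez → mikonnatez) add the prefix mi-.
The other patterns: stems ending in -m insert -om- after the first vowel; stems ending in -e or -l add -ir; stems ending in -p add de- … -im around the stem.
So gasuz → migasuz.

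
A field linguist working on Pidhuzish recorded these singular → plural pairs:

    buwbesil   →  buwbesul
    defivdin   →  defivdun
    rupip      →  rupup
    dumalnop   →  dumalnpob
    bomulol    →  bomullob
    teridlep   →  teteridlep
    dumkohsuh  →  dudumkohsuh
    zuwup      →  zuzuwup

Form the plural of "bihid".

bihud

rupip and dumalnop both end in -p yet inflect differently (rupup, dumalnpob), so the final letter is not what conditions the rule; the last vowel is.
"bihid" has last vowel 'i'. The stems whose last vowel is 'i' (buwbesil → buwbesul, defivdin → defivdun, rupip → rupup) change the last vowel to 'u'.
So bihid → bihud.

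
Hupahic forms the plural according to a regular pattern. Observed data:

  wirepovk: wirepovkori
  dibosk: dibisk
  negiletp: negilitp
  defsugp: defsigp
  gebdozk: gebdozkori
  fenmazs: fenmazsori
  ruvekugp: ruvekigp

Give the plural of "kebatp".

kebitp

wirepovk and dibosk both end in -k yet inflect differently (wirepovkori, dibisk), so the final letter is not what conditions the rule; the second-to-last letter is.
"kebatp" has second-to-last letter 't'. The one such stem in the data (negiletp → negilitp) changes the last vowel to 'i' (as do ruvekugp, defsugp), so the same rule applies.
The other pattern: stems whose second-to-last letter is 'v' or 'z' add -ori.
So kebatp → kebitp.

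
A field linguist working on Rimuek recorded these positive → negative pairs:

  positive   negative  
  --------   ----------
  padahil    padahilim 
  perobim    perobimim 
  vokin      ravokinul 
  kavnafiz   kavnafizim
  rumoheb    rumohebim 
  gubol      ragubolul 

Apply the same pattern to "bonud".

"bonud" has 2 vowels. The stems with 2 vowels (vokin → ravokinul, gubol → ragubolul) add ra- … -ul around the stem.
So bonud → rabonudul.

rabonudul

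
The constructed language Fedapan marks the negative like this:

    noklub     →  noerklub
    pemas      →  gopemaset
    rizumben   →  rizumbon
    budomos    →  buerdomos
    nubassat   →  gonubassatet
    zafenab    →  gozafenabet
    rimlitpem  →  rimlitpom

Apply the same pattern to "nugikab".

gonugikabet

"nugikab" has last vowel 'a'. The stems whose last vowel is 'a' (pemas → gopemaset, nubassat → gonubassatet, zafenab → gozafenabet) add go- … -et around the stem.
The other patterns: stems whose last vowel is 'e' change the last vowel to 'o'; stems whose last vowel is 'o' or 'u' insert -er- after the first vowel.
So nugikab → gonugikabet.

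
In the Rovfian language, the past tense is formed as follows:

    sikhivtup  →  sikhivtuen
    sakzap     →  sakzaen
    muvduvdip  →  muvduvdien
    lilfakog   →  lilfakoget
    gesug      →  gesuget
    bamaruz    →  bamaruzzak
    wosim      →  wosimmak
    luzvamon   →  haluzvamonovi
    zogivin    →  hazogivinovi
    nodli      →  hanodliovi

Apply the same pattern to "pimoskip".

sikhivtup and gesug both have last vowel 'u' yet inflect differently (sikhivtuen, gesuget), so the last vowel is not what conditions the rule; the final letter is.
"pimoskip" ends in -p. The stems ending in -p (sikhivtup → sikhivtuen, sakzap → sakzaen, muvduvdip → muvduvdien) drop the final letter and add -en.
The other patterns: stems ending in -g add -et; stems ending in -m or -z double the final consonant and add -ak; stems ending in -i or -n add ha- … -ovi around the stem.
So pimoskip → pimoskien.

pimoskien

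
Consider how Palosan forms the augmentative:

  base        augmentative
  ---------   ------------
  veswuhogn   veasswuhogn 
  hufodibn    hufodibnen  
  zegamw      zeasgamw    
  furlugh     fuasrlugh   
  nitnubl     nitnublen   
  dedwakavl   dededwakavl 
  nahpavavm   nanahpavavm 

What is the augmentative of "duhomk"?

duashomk

dedwakavl and nitnubl both end in -l yet inflect differently (dededwakavl, nitnublen), so the final letter is not what conditions the rule; the second-to-last letter is.
"duhomk" has second-to-last letter 'm'. The one such stem in the data (zegamw → zeasgamw) inserts -as- after the first vowel (as do furlugh, veswuhogn), so the same rule applies.
So duhomk → duashomk.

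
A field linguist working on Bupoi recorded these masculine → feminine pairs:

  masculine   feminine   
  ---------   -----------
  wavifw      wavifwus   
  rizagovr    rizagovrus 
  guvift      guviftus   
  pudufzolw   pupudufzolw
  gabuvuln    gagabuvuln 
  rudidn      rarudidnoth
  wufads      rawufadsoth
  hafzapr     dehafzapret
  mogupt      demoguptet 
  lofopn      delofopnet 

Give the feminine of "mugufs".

mugufsus

wavifw and pudufzolw both end in -w yet inflect differently (wavifwus, pupudufzolw), so the final letter is not what conditions the rule; the second-to-last letter is.
"mugufs" has second-to-last letter 'f'. The stems whose second-to-last letter is 'f' (wavifw → wavifwus, guvift → guviftus) add -us.
The other patterns: stems whose second-to-last letter is 'l' repeat the first consonant+vowel as a prefix; stems whose second-to-last letter is 'd' add ra- … -oth around the stem; stems whose second-to-last letter is 'p' add de- … -et around the stem.
So mugufs → mugufsus.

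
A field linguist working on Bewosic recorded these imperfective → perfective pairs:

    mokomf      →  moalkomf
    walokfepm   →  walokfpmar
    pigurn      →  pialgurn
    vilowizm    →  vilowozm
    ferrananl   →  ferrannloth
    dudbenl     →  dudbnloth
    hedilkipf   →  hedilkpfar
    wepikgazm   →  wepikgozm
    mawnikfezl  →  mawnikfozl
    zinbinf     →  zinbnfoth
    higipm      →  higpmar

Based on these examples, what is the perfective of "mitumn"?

higipm and wepikgazm both end in -m yet inflect differently (higpmar, wepikgozm), so the final letter is not what conditions the rule; the second-to-last letter is.
"mitumn" has second-to-last letter 'm'. The one such stem in the data (mokomf → moalkomf) inserts -al- after the first vowel (as does pigurn), so the same rule applies.
The other patterns: stems whose second-to-last letter is 'p' delete the last vowel and add -ar; stems whose second-to-last letter is 'z' change the last vowel to 'o'; stems whose second-to-last letter is 'n' delete the last vowel and add -oth.
So mitumn → mialtumn.

mialtumn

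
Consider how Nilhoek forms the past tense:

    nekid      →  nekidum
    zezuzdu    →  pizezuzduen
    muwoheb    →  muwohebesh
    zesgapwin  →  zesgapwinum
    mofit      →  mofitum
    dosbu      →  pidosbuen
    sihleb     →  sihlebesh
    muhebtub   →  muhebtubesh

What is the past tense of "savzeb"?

zezuzdu and muhebtub both have last vowel 'u' yet inflect differently (pizezuzduen, muhebtubesh), so the last vowel is not what conditions the rule; the final letter is.
"savzeb" ends in -b. The stems ending in -b (muwoheb → muwohebesh, sihleb → sihlebesh, muhebtub → muhebtubesh) add -esh.
So savzeb → savzebesh.

savzebesh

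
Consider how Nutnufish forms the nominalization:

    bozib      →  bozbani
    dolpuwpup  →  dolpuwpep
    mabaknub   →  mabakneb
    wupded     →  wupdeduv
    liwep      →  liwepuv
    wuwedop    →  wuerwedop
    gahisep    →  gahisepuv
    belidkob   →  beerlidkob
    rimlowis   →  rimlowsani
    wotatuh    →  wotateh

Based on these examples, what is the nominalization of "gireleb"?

"gireleb" has last vowel 'e'. The stems whose last vowel is 'e' (liwep → liwepuv, gahisep → gahisepuv, wupded → wupdeduv) add -uv.
So gireleb → girelebuv.

girelebuv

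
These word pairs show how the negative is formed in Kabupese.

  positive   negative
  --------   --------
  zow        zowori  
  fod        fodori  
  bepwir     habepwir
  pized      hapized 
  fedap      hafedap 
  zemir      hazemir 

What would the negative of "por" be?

"por" has 1 vowel. The stems with 1 vowel (fod → fodori, zow → zowori) add -ori.
So por → porori.

porori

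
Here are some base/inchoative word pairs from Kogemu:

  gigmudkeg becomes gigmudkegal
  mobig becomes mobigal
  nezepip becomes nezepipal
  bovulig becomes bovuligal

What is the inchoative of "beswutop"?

beswutopal

Every pair shown (gigmudkeg → gigmudkegal, mobig → mobigal, nezepip → nezepipal, …) follows the same rule: add -al.
So beswutop → beswutopal.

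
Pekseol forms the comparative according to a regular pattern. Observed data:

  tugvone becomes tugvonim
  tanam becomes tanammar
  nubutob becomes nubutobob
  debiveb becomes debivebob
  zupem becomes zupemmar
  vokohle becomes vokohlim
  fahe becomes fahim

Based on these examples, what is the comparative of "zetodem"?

debiveb and fahe both have last vowel 'e' yet inflect differently (debivebob, fahim), so the last vowel is not what conditions the rule; the final letter is.
"zetodem" ends in -m. The stems ending in -m (zupem → zupemmar, tanam → tanammar) double the final consonant and add -ar.
The other patterns: stems ending in -b add -ob; stems ending in -e drop the final letter and add -im.
So zetodem → zetodemmar.

zetodemmar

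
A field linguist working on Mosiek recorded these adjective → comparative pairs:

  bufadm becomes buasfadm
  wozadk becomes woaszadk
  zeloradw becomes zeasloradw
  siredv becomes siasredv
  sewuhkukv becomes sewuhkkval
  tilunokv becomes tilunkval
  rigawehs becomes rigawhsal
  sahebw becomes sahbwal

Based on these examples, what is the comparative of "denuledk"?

deasnuledk

siredv and sewuhkukv both end in -v yet inflect differently (siasredv, sewuhkkval), so the final letter is not what conditions the rule; the second-to-last letter is.
"denuledk" has second-to-last letter 'd'. The stems whose second-to-last letter is 'd' (bufadm → buasfadm, wozadk → woaszadk, zeloradw → zeasloradw) insert -as- after the first vowel.
The other pattern: stems whose second-to-last letter is 'b', 'h' or 'k' delete the last vowel and add -al.
So denuledk → deasnuledk.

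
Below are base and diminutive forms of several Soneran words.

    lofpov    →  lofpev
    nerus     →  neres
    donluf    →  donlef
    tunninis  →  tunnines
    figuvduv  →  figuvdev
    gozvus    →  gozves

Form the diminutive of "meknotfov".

meknotfev

Every pair shown (lofpov → lofpev, nerus → neres, donluf → donlef, …) follows the same rule: change the last vowel to 'e'.
So meknotfov → meknotfev.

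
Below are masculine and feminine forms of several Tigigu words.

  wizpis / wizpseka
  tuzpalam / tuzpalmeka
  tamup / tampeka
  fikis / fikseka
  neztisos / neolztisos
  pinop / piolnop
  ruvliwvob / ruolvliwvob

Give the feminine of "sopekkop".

neztisos and fikis both end in -s yet inflect differently (neolztisos, fikseka), so the final letter is not what conditions the rule; the last vowel is.
"sopekkop" has last vowel 'o'. The stems whose last vowel is 'o' (pinop → piolnop, neztisos → neolztisos, ruvliwvob → ruolvliwvob) insert -ol- after the first vowel.
So sopekkop → soolpekkop.

soolpekkop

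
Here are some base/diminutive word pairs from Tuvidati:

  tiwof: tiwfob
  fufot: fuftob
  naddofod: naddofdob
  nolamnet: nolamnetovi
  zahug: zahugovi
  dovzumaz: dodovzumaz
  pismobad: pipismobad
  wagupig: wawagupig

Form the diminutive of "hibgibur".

hibgiburovi

"hibgibur" has last vowel 'u'. The one such stem in the data (zahug → zahugovi) adds -ovi, so the same rule applies.
The other patterns: stems whose last vowel is 'o' delete the last vowel and add -ob; stems whose last vowel is 'a' or 'i' repeat the first consonant+vowel as a prefix.
So hibgibur → hibgiburovi.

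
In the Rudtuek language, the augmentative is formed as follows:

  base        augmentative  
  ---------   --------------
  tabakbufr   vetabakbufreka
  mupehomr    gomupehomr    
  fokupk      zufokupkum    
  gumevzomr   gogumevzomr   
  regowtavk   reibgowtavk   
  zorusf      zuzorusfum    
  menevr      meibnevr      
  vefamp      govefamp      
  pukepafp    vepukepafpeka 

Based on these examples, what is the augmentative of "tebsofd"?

vetebsofdeka

gumevzomr and menevr both end in -r yet inflect differently (gogumevzomr, meibnevr), so the final letter is not what conditions the rule; the second-to-last letter is.
"tebsofd" has second-to-last letter 'f'. The stems whose second-to-last letter is 'f' (tabakbufr → vetabakbufreka, pukepafp → vepukepafpeka) add ve- … -eka around the stem.
The other patterns: stems whose second-to-last letter is 'm' add the prefix go-; stems whose second-to-last letter is 'v' insert -ib- after the first vowel; stems whose second-to-last letter is 'p' or 's' add zu- … -um around the stem.
So tebsofd → vetebsofdeka.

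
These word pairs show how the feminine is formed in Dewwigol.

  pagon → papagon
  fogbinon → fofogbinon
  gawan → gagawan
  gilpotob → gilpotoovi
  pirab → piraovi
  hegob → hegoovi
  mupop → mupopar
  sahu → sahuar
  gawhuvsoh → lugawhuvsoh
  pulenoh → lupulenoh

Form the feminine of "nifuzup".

nifuzupar

pagon and gilpotob both have last vowel 'o' yet inflect differently (papagon, gilpotoovi), so the last vowel is not what conditions the rule; the final letter is.
"nifuzup" ends in -p. The one such stem in the data (mupop → mupopar) adds -ar, so the same rule applies.
So nifuzup → nifuzupar.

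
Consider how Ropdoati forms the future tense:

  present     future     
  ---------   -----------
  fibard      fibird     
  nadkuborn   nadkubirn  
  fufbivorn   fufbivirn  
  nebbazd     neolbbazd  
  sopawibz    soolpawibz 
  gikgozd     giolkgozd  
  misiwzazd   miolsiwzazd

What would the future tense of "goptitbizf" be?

fibard and nebbazd both end in -d yet inflect differently (fibird, neolbbazd), so the final letter is not what conditions the rule; the second-to-last letter is.
"goptitbizf" has second-to-last letter 'z'. The stems whose second-to-last letter is 'z' (nebbazd → neolbbazd, gikgozd → giolkgozd, misiwzazd → miolsiwzazd) insert -ol- after the first vowel.
So goptitbizf → goolptitbizf.

goolptitbizf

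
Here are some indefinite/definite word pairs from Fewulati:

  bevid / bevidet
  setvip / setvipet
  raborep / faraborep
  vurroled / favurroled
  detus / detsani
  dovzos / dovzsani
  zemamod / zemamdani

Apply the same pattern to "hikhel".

setvip and raborep both end in -p yet inflect differently (setvipet, faraborep), so the final letter is not what conditions the rule; the last vowel is.
"hikhel" has last vowel 'e'. The stems whose last vowel is 'e' (raborep → faraborep, vurroled → favurroled) add the prefix fa-.
So hikhel → fahikhel.

fahikhel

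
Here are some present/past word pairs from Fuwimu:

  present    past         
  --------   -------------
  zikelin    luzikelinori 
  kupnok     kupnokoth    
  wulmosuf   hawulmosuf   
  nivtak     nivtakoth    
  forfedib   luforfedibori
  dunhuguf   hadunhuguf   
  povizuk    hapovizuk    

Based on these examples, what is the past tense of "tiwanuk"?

povizuk and kupnok both end in -k yet inflect differently (hapovizuk, kupnokoth), so the final letter is not what conditions the rule; the last vowel is.
"tiwanuk" has last vowel 'u'. The stems whose last vowel is 'u' (wulmosuf → hawulmosuf, dunhuguf → hadunhuguf, povizuk → hapovizuk) add the prefix ha-.
So tiwanuk → hatiwanuk.

hatiwanuk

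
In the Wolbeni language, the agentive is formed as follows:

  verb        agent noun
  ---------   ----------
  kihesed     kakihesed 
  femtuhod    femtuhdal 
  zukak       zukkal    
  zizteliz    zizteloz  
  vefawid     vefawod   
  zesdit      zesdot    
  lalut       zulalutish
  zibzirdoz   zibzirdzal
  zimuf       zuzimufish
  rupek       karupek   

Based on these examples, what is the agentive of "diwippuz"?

zudiwippuzish

vefawid and kihesed both end in -d yet inflect differently (vefawod, kakihesed), so the final letter is not what conditions the rule; the last vowel is.
"diwippuz" has last vowel 'u'. The stems whose last vowel is 'u' (zimuf → zuzimufish, lalut → zulalutish) add zu- … -ish around the stem.
So diwippuz → zudiwippuzish.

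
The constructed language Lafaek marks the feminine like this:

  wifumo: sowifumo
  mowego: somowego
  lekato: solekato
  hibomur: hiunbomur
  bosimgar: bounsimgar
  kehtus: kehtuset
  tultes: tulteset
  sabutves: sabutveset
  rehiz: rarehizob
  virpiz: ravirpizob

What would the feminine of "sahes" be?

saheset

"sahes" ends in -s. The stems ending in -s (kehtus → kehtuset, tultes → tulteset, sabutves → sabutveset) add -et.
So sahes → saheset.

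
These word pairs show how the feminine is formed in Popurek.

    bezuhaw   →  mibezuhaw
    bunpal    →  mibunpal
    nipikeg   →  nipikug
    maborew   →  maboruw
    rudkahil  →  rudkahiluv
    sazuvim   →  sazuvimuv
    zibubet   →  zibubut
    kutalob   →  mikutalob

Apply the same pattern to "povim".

povimuv

rudkahil and bunpal both end in -l yet inflect differently (rudkahiluv, mibunpal), so the final letter is not what conditions the rule; the last vowel is.
"povim" has last vowel 'i'. The stems whose last vowel is 'i' (rudkahil → rudkahiluv, sazuvim → sazuvimuv) add -uv.
So povim → povimuv.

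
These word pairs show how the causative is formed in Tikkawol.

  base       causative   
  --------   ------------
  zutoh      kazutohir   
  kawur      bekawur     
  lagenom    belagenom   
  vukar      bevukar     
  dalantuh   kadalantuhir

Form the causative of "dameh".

"dameh" ends in -h. The stems ending in -h (zutoh → kazutohir, dalantuh → kadalantuhir) add ka- … -ir around the stem.
So dameh → kadamehir.

kadamehir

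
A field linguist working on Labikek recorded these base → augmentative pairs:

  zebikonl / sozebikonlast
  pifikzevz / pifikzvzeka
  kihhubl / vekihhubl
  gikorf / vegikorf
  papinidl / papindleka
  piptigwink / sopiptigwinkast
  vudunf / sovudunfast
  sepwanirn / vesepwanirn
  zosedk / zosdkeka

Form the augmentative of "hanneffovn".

"hanneffovn" has second-to-last letter 'v'. The one such stem in the data (pifikzevz → pifikzvzeka) deletes the last vowel and adds -eka (as do zosedk, papinidl), so the same rule applies.
So hanneffovn → hanneffvneka.

hanneffvneka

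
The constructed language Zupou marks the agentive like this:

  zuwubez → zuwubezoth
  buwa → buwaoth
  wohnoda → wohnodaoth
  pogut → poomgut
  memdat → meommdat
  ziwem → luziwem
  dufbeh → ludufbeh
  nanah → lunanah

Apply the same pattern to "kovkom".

"kovkom" ends in -m. The one such stem in the data (ziwem → luziwem) adds the prefix lu-, so the same rule applies.
The other patterns: stems ending in -a or -z add -oth; stems ending in -t insert -om- after the first vowel.
So kovkom → lukovkom.

lukovkom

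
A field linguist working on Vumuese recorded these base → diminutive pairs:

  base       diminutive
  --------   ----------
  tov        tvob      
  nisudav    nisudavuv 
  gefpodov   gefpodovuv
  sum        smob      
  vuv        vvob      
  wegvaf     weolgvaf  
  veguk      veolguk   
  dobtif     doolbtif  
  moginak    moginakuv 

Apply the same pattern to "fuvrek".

"fuvrek" has 2 vowels. The stems with 2 vowels (wegvaf → weolgvaf, veguk → veolguk, dobtif → doolbtif) insert -ol- after the first vowel.
So fuvrek → fuolvrek.

fuolvrek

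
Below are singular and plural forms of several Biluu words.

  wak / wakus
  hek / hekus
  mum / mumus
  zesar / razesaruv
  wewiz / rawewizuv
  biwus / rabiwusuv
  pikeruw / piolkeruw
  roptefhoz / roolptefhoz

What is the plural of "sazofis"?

saolzofis

"sazofis" has 3 vowels. The stems with 3 vowels (pikeruw → piolkeruw, roptefhoz → roolptefhoz) insert -ol- after the first vowel.
The other patterns: stems with 1 vowel add -us; stems with 2 vowels add ra- … -uv around the stem.
So sazofis → saolzofis.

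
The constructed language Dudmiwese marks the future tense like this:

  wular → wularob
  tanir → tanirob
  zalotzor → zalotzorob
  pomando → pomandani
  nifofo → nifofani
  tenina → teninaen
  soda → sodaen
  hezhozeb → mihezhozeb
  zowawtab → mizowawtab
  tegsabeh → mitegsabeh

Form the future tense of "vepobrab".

mivepobrab

zalotzor and pomando both have last vowel 'o' yet inflect differently (zalotzorob, pomandani), so the last vowel is not what conditions the rule; the final letter is.
"vepobrab" ends in -b. The stems ending in -b (hezhozeb → mihezhozeb, zowawtab → mizowawtab) add the prefix mi-.
The other patterns: stems ending in -r add -ob; stems ending in -o drop the final letter and add -ani; stems ending in -a add -en.
So vepobrab → mivepobrab.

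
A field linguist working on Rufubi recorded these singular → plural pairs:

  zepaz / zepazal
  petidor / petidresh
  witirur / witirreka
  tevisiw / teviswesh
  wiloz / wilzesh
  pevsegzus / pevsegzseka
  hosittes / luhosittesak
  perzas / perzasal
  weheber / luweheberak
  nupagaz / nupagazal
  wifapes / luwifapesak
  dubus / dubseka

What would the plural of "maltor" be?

maltresh

pevsegzus and perzas both end in -s yet inflect differently (pevsegzseka, perzasal), so the final letter is not what conditions the rule; the last vowel is.
"maltor" has last vowel 'o'. The stems whose last vowel is 'o' (petidor → petidresh, wiloz → wilzesh) delete the last vowel and add -esh.
So maltor → maltresh.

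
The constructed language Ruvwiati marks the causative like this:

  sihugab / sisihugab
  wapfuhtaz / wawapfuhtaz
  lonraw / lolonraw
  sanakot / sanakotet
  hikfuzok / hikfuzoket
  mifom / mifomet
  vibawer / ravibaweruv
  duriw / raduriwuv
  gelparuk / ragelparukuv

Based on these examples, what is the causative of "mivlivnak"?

lonraw and duriw both end in -w yet inflect differently (lolonraw, raduriwuv), so the final letter is not what conditions the rule; the last vowel is.
"mivlivnak" has last vowel 'a'. The stems whose last vowel is 'a' (sihugab → sisihugab, wapfuhtaz → wawapfuhtaz, lonraw → lolonraw) repeat the first consonant+vowel as a prefix.
So mivlivnak → mimivlivnak.

mimivlivnak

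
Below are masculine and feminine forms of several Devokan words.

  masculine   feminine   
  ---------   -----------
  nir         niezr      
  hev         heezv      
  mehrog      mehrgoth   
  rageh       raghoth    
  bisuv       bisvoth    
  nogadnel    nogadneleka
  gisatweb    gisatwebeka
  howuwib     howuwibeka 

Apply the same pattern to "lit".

liezt

"lit" has 1 vowel. The stems with 1 vowel (nir → niezr, hev → heezv) insert -ez- after the first vowel.
So lit → liezt.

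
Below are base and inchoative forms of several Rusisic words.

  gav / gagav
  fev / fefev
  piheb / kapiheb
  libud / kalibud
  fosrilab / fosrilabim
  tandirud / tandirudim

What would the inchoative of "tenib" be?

piheb and fosrilab both end in -b yet inflect differently (kapiheb, fosrilabim), so the final letter is not what conditions the rule; the number of vowels is.
"tenib" has 2 vowels. The stems with 2 vowels (piheb → kapiheb, libud → kalibud) add the prefix ka-.
The other patterns: stems with 1 vowel repeat the first consonant+vowel as a prefix; stems with 3 vowels add -im.
So tenib → katenib.

katenib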